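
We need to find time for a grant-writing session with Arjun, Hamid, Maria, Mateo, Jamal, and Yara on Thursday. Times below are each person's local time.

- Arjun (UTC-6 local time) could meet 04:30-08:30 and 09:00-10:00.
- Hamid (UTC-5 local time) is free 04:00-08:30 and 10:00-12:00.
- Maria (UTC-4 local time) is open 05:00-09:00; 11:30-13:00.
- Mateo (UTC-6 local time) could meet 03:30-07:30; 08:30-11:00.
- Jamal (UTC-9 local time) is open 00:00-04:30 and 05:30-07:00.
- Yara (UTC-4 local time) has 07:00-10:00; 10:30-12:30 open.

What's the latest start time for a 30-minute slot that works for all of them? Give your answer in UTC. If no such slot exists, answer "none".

15:30

Arjun in UTC: 10:30-14:30, 15:00-16:00 (add 6h to convert from UTC-6).
Hamid in UTC: 09:00-13:30, 15:00-17:00 (add 5h to convert from UTC-5).
Maria in UTC: 09:00-13:00, 15:30-17:00 (add 4h to convert from UTC-4).
Mateo in UTC: 09:30-13:30, 14:30-17:00 (add 6h to convert from UTC-6).
Jamal in UTC: 09:00-13:30, 14:30-16:00 (add 9h to convert from UTC-9).
Yara in UTC: 11:00-14:00, 14:30-16:30 (add 4h to convert from UTC-4).
Arjun ∩ Hamid: 10:30-13:30, 15:00-16:00.
Arjun ∩ Hamid ∩ Maria: 10:30-13:00, 15:30-16:00.
Arjun ∩ Hamid ∩ Maria ∩ Mateo: 10:30-13:00, 15:30-16:00.
Arjun ∩ Hamid ∩ Maria ∩ Mateo ∩ Jamal: 10:30-13:00, 15:30-16:00.
Arjun ∩ Hamid ∩ Maria ∩ Mateo ∩ Jamal ∩ Yara: 11:00-13:00, 15:30-16:00.
Those are the intersection windows.
The last common window of at least 30 minutes is 15:30-16:00; a 30-minute meeting can start as late as 15:30 and still end by 16:00.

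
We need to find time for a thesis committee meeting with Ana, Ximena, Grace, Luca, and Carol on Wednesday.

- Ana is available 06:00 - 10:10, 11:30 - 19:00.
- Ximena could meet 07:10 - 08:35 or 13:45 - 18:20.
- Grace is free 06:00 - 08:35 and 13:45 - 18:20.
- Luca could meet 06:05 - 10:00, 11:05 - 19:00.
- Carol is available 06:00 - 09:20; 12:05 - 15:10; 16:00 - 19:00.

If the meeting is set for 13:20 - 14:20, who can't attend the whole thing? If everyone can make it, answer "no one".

Grace, Ximena

Ana: free for 13:20-14:20. Ximena: not fully free for 13:20-14:20. Grace: not fully free for 13:20-14:20. Luca: free for 13:20-14:20. Carol: free for 13:20-14:20.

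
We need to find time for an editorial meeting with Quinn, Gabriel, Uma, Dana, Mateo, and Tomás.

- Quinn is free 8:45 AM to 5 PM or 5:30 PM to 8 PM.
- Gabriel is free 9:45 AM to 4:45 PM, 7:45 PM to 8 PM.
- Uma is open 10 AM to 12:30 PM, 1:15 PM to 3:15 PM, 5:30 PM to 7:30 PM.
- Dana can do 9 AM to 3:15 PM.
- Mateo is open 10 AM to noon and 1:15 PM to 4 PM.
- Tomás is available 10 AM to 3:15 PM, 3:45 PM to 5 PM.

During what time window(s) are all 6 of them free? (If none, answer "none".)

10:00-12:00, 13:15-15:15

Quinn ∩ Gabriel: 09:45-16:45, 19:45-20:00.
Quinn ∩ Gabriel ∩ Uma: 10:00-12:30, 13:15-15:15.
Quinn ∩ Gabriel ∩ Uma ∩ Dana: 10:00-12:30, 13:15-15:15.
Quinn ∩ Gabriel ∩ Uma ∩ Dana ∩ Mateo: 10:00-12:00, 13:15-15:15.
Quinn ∩ Gabriel ∩ Uma ∩ Dana ∩ Mateo ∩ Tomás: 10:00-12:00, 13:15-15:15.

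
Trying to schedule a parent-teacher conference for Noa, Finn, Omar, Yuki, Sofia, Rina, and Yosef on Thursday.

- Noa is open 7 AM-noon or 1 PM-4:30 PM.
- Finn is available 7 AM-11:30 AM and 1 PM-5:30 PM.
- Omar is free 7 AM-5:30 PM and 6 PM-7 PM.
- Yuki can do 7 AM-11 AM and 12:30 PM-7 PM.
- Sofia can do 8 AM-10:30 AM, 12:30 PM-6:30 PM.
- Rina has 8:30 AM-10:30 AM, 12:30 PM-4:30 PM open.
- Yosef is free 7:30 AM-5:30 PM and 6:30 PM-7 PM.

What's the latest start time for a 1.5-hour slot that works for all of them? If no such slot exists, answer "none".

15:00

Noa ∩ Finn: 07:00-11:30, 13:00-16:30.
Noa ∩ Finn ∩ Omar: 07:00-11:30, 13:00-16:30.
Noa ∩ Finn ∩ Omar ∩ Yuki: 07:00-11:00, 13:00-16:30.
Noa ∩ Finn ∩ Omar ∩ Yuki ∩ Sofia: 08:00-10:30, 13:00-16:30.
Noa ∩ Finn ∩ Omar ∩ Yuki ∩ Sofia ∩ Rina: 08:30-10:30, 13:00-16:30.
Noa ∩ Finn ∩ Omar ∩ Yuki ∩ Sofia ∩ Rina ∩ Yosef: 08:30-10:30, 13:00-16:30.
The last common window of at least 90 minutes is 13:00-16:30; a 90-minute meeting can start as late as 15:00 and still end by 16:30.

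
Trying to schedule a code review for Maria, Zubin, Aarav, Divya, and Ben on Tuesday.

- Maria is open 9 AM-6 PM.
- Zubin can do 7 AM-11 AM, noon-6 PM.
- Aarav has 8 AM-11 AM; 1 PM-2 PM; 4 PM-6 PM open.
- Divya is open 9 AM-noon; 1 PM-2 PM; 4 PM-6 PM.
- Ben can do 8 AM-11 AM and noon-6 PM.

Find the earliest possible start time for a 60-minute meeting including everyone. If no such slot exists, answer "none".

09:00

Maria ∩ Zubin: 09:00-11:00, 12:00-18:00.
Maria ∩ Zubin ∩ Aarav: 09:00-11:00, 13:00-14:00, 16:00-18:00.
Maria ∩ Zubin ∩ Aarav ∩ Divya: 09:00-11:00, 13:00-14:00, 16:00-18:00.
Maria ∩ Zubin ∩ Aarav ∩ Divya ∩ Ben: 09:00-11:00, 13:00-14:00, 16:00-18:00.
The first common window of at least 60 minutes is 09:00-11:00, so the earliest start is 09:00.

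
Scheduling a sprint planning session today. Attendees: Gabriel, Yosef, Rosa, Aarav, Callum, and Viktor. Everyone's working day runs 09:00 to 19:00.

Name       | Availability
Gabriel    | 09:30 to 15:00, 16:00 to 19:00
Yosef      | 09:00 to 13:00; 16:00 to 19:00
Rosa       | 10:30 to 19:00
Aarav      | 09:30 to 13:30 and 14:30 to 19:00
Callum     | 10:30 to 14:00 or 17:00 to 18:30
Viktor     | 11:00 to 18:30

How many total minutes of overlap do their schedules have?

210

Gabriel ∩ Yosef: 09:30-13:00, 16:00-19:00.
Gabriel ∩ Yosef ∩ Rosa: 10:30-13:00, 16:00-19:00.
Gabriel ∩ Yosef ∩ Rosa ∩ Aarav: 10:30-13:00, 16:00-19:00.
Gabriel ∩ Yosef ∩ Rosa ∩ Aarav ∩ Callum: 10:30-13:00, 17:00-18:30.
Gabriel ∩ Yosef ∩ Rosa ∩ Aarav ∩ Callum ∩ Viktor: 11:00-13:00, 17:00-18:30.
Summing the common windows: 120 + 90 = 210 minutes.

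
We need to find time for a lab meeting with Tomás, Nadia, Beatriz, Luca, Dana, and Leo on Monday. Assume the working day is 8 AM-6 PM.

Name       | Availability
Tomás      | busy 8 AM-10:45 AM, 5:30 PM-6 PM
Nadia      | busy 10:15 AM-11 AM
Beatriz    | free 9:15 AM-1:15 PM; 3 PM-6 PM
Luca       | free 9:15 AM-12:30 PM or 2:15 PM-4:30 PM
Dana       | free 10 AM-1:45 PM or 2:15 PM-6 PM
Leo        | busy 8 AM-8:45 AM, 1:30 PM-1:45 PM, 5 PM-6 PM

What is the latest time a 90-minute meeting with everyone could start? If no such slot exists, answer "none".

15:00

Tomás free: 10:45-17:30 (invert busy blocks within the working day).
Nadia free: 08:00-10:15, 11:00-18:00 (invert busy blocks within the working day).
Beatriz free: 09:15-13:15, 15:00-18:00.
Luca free: 09:15-12:30, 14:15-16:30.
Dana free: 10:00-13:45, 14:15-18:00.
Leo free: 08:45-13:30, 13:45-17:00 (invert busy blocks within the working day).
Tomás ∩ Nadia: 11:00-17:30.
Tomás ∩ Nadia ∩ Beatriz: 11:00-13:15, 15:00-17:30.
Tomás ∩ Nadia ∩ Beatriz ∩ Luca: 11:00-12:30, 15:00-16:30.
Tomás ∩ Nadia ∩ Beatriz ∩ Luca ∩ Dana: 11:00-12:30, 15:00-16:30.
Tomás ∩ Nadia ∩ Beatriz ∩ Luca ∩ Dana ∩ Leo: 11:00-12:30, 15:00-16:30.
So the common availability across everyone is 11:00-12:30, 15:00-16:30.
The last common window of at least 90 minutes is 15:00-16:30; a 90-minute meeting can start as late as 15:00 and still end by 16:30.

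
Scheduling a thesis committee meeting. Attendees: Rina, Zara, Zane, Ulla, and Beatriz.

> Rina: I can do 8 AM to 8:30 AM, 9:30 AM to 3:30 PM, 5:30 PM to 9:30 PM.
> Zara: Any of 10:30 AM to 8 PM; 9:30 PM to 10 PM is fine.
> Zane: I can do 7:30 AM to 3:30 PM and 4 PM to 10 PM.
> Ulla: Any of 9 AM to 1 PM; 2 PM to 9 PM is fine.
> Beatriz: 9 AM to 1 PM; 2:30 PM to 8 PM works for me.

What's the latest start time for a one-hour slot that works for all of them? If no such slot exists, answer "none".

19:00

Rina ∩ Zara: 10:30-15:30, 17:30-20:00.
Rina ∩ Zara ∩ Zane: 10:30-15:30, 17:30-20:00.
Rina ∩ Zara ∩ Zane ∩ Ulla: 10:30-13:00, 14:00-15:30, 17:30-20:00.
Rina ∩ Zara ∩ Zane ∩ Ulla ∩ Beatriz: 10:30-13:00, 14:30-15:30, 17:30-20:00.
The last common window of at least 60 minutes is 17:30-20:00; a 60-minute meeting can start as late as 19:00 and still end by 20:00.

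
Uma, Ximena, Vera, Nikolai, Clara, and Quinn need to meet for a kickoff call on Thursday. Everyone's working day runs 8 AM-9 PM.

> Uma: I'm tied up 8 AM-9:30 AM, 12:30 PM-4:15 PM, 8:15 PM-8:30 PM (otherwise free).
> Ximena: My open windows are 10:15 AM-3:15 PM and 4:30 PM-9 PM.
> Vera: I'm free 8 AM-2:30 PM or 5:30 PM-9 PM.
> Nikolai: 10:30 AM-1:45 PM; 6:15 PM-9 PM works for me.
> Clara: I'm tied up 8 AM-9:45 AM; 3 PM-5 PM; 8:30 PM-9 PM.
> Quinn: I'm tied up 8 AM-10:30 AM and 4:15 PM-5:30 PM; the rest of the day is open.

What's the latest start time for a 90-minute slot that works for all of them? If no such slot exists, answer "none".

18:45

Uma free: 09:30-12:30, 16:15-20:15, 20:30-21:00 (invert busy blocks within the working day).
Ximena free: 10:15-15:15, 16:30-21:00.
Vera free: 08:00-14:30, 17:30-21:00.
Nikolai free: 10:30-13:45, 18:15-21:00.
Clara free: 09:45-15:00, 17:00-20:30 (invert busy blocks within the working day).
Quinn free: 10:30-16:15, 17:30-21:00 (invert busy blocks within the working day).
Uma ∩ Ximena: 10:15-12:30, 16:30-20:15, 20:30-21:00.
Uma ∩ Ximena ∩ Vera: 10:15-12:30, 17:30-20:15, 20:30-21:00.
Uma ∩ Ximena ∩ Vera ∩ Nikolai: 10:30-12:30, 18:15-20:15, 20:30-21:00.
Uma ∩ Ximena ∩ Vera ∩ Nikolai ∩ Clara: 10:30-12:30, 18:15-20:15.
Uma ∩ Ximena ∩ Vera ∩ Nikolai ∩ Clara ∩ Quinn: 10:30-12:30, 18:15-20:15.
The last common window of at least 90 minutes is 18:15-20:15; a 90-minute meeting can start as late as 18:45 and still end by 20:15.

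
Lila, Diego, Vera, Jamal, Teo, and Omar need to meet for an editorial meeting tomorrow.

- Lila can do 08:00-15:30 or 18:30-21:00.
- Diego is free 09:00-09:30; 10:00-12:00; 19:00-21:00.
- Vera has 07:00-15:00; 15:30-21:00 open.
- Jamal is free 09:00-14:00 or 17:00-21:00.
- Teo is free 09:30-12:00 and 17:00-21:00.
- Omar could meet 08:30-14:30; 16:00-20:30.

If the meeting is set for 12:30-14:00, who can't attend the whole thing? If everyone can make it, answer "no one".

Lila: free for 12:30-14:00. Diego: not fully free for 12:30-14:00. Vera: free for 12:30-14:00. Jamal: free for 12:30-14:00. Teo: not fully free for 12:30-14:00. Omar: free for 12:30-14:00.

Diego, Teo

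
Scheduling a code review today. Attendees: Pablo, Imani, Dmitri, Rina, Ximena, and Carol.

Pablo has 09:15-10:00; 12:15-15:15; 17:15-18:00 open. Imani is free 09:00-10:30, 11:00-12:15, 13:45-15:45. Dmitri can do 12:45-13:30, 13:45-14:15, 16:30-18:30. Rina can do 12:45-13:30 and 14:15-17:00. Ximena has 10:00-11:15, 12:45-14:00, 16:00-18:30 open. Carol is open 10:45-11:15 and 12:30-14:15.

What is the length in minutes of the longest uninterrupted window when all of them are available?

Pablo ∩ Imani: 09:15-10:00, 13:45-15:15.
Pablo ∩ Imani ∩ Dmitri: 13:45-14:15.
Pablo ∩ Imani ∩ Dmitri ∩ Rina: ∅.
Pablo ∩ Imani ∩ Dmitri ∩ Rina ∩ Ximena: ∅.
Pablo ∩ Imani ∩ Dmitri ∩ Rina ∩ Ximena ∩ Carol: ∅.
There is no time when everyone is free.
No common window exists, so the longest block is 0 minutes.

0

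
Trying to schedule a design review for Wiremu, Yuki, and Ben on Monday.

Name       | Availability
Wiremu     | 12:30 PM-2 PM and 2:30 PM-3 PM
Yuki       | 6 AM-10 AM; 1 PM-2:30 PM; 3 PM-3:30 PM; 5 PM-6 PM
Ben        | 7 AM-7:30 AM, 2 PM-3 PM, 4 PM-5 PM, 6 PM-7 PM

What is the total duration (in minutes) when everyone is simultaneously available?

0

Wiremu ∩ Yuki: 13:00-14:00.
Wiremu ∩ Yuki ∩ Ben: ∅.
There is no time when everyone is free.
There is no common window, so the total is 0 minutes.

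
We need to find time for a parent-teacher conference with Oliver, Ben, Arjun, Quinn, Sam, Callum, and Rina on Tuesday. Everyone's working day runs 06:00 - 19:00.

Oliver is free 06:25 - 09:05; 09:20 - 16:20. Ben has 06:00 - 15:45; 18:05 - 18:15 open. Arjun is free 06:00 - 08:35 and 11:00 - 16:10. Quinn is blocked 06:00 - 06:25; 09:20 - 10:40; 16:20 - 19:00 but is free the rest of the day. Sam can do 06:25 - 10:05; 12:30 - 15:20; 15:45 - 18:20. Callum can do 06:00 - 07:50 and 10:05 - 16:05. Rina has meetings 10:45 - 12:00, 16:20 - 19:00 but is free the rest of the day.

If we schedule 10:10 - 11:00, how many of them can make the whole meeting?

Oliver free: 06:25-09:05, 09:20-16:20.
Ben free: 06:00-15:45, 18:05-18:15.
Arjun free: 06:00-08:35, 11:00-16:10.
Quinn free: 06:25-09:20, 10:40-16:20 (invert busy blocks within the working day).
Sam free: 06:25-10:05, 12:30-15:20, 15:45-18:20.
Callum free: 06:00-07:50, 10:05-16:05.
Rina free: 06:00-10:45, 12:00-16:20 (invert busy blocks within the working day).
Oliver, Ben, and Callum can make the full 10:10-11:00 slot — that's 3.

3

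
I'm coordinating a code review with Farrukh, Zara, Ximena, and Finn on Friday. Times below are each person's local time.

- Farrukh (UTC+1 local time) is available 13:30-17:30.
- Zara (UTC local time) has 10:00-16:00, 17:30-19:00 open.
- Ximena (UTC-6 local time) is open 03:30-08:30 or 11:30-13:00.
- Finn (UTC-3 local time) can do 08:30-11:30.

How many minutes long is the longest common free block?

120

Farrukh in UTC: 12:30-16:30 (subtract 1h to convert from UTC+1).
Zara in UTC: 10:00-16:00, 17:30-19:00.
Ximena in UTC: 09:30-14:30, 17:30-19:00 (add 6h to convert from UTC-6).
Finn in UTC: 11:30-14:30 (add 3h to convert from UTC-3).
Farrukh ∩ Zara: 12:30-16:00.
Farrukh ∩ Zara ∩ Ximena: 12:30-14:30.
Farrukh ∩ Zara ∩ Ximena ∩ Finn: 12:30-14:30.
The longest is 12:30-14:30 at 120 minutes.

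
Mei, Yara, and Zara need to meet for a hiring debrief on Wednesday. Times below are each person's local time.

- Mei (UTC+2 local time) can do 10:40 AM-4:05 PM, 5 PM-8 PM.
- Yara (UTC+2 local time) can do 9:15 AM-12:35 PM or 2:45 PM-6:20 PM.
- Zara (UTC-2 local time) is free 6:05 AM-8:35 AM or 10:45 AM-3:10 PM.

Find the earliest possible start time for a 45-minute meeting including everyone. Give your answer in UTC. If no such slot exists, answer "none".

08:40

Mei in UTC: 08:40-14:05, 15:00-18:00 (subtract 2h to convert from UTC+2).
Yara in UTC: 07:15-10:35, 12:45-16:20 (subtract 2h to convert from UTC+2).
Zara in UTC: 08:05-10:35, 12:45-17:10 (add 2h to convert from UTC-2).
Mei ∩ Yara: 08:40-10:35, 12:45-14:05, 15:00-16:20.
Mei ∩ Yara ∩ Zara: 08:40-10:35, 12:45-14:05, 15:00-16:20.
The first common window of at least 45 minutes is 08:40-10:35, so the earliest start is 08:40.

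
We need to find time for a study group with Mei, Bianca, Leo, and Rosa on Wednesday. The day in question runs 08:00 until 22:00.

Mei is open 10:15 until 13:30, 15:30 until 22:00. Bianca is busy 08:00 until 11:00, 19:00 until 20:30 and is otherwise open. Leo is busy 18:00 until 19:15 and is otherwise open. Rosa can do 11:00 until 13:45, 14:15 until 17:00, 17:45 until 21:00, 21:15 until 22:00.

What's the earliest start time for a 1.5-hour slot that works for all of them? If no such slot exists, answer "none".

Mei free: 10:15-13:30, 15:30-22:00.
Bianca free: 11:00-19:00, 20:30-22:00 (invert busy blocks within the working day).
Leo free: 08:00-18:00, 19:15-22:00 (invert busy blocks within the working day).
Rosa free: 11:00-13:45, 14:15-17:00, 17:45-21:00, 21:15-22:00.
Mei ∩ Bianca: 11:00-13:30, 15:30-19:00, 20:30-22:00.
Mei ∩ Bianca ∩ Leo: 11:00-13:30, 15:30-18:00, 20:30-22:00.
Mei ∩ Bianca ∩ Leo ∩ Rosa: 11:00-13:30, 15:30-17:00, 17:45-18:00, 20:30-21:00, 21:15-22:00.
The first common window of at least 90 minutes is 11:00-13:30, so the earliest start is 11:00.

11:00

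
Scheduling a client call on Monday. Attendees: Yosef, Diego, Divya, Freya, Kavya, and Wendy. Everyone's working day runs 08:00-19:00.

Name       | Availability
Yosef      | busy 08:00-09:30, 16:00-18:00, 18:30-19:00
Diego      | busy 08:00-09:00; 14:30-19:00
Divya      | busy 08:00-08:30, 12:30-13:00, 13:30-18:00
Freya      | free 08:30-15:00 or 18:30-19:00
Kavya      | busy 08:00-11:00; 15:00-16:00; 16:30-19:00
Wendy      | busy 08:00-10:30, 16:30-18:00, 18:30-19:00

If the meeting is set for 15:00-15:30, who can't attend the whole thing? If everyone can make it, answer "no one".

Yosef free: 09:30-16:00, 18:00-18:30 (invert busy blocks within the working day).
Diego free: 09:00-14:30 (invert busy blocks within the working day).
Divya free: 08:30-12:30, 13:00-13:30, 18:00-19:00 (invert busy blocks within the working day).
Freya free: 08:30-15:00, 18:30-19:00.
Kavya free: 11:00-15:00, 16:00-16:30 (invert busy blocks within the working day).
Wendy free: 10:30-16:30, 18:00-18:30 (invert busy blocks within the working day).
Yosef: free for 15:00-15:30. Diego: not fully free for 15:00-15:30. Divya: not fully free for 15:00-15:30. Freya: not fully free for 15:00-15:30. Kavya: not fully free for 15:00-15:30. Wendy: free for 15:00-15:30.

Diego, Divya, Freya, Kavya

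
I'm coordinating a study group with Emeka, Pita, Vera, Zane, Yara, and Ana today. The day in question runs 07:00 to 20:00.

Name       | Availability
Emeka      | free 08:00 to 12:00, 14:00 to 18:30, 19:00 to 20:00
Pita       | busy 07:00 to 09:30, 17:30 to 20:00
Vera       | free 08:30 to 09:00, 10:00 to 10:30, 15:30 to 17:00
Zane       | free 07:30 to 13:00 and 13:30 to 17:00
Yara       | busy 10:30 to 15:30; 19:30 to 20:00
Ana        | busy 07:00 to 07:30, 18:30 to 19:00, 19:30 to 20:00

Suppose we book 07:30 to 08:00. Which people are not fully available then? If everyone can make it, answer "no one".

Emeka, Pita, Vera

Emeka free: 08:00-12:00, 14:00-18:30, 19:00-20:00.
Pita free: 09:30-17:30 (invert busy blocks within the working day).
Vera free: 08:30-09:00, 10:00-10:30, 15:30-17:00.
Zane free: 07:30-13:00, 13:30-17:00.
Yara free: 07:00-10:30, 15:30-19:30 (invert busy blocks within the working day).
Ana free: 07:30-18:30, 19:00-19:30 (invert busy blocks within the working day).
Emeka: not fully free for 07:30-08:00. Pita: not fully free for 07:30-08:00. Vera: not fully free for 07:30-08:00. Zane: free for 07:30-08:00. Yara: free for 07:30-08:00. Ana: free for 07:30-08:00.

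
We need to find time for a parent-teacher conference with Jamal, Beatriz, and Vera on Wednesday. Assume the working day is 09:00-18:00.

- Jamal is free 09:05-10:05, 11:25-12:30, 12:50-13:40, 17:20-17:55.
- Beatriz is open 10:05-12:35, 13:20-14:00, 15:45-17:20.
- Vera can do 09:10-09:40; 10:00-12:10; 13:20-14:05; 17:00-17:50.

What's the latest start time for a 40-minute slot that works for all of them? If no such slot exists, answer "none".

Jamal ∩ Beatriz: 11:25-12:30, 13:20-13:40.
Jamal ∩ Beatriz ∩ Vera: 11:25-12:10, 13:20-13:40.
The last common window of at least 40 minutes is 11:25-12:10; a 40-minute meeting can start as late as 11:30 and still end by 12:10.

11:30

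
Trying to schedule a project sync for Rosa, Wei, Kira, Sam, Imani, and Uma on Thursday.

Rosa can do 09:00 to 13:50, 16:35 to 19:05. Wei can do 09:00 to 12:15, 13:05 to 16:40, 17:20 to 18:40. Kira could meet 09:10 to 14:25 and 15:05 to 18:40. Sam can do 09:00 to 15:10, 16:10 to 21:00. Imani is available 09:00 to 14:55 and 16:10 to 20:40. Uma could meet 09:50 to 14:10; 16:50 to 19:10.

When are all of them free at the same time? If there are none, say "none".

09:50-12:15, 13:05-13:50, 17:20-18:40

Rosa ∩ Wei: 09:00-12:15, 13:05-13:50, 16:35-16:40, 17:20-18:40.
Rosa ∩ Wei ∩ Kira: 09:10-12:15, 13:05-13:50, 16:35-16:40, 17:20-18:40.
Rosa ∩ Wei ∩ Kira ∩ Sam: 09:10-12:15, 13:05-13:50, 16:35-16:40, 17:20-18:40.
Rosa ∩ Wei ∩ Kira ∩ Sam ∩ Imani: 09:10-12:15, 13:05-13:50, 16:35-16:40, 17:20-18:40.
Rosa ∩ Wei ∩ Kira ∩ Sam ∩ Imani ∩ Uma: 09:50-12:15, 13:05-13:50, 17:20-18:40.
Those are the intersection windows.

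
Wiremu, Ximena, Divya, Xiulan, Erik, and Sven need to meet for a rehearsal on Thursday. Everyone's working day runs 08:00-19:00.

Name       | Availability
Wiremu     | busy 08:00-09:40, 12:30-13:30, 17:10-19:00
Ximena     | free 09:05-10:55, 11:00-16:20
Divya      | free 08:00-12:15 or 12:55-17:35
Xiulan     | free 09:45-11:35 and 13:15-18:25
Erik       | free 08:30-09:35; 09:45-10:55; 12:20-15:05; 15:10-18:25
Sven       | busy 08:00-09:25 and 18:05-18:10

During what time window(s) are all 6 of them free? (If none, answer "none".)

09:45-10:55, 13:30-15:05, 15:10-16:20

Wiremu free: 09:40-12:30, 13:30-17:10 (invert busy blocks within the working day).
Ximena free: 09:05-10:55, 11:00-16:20.
Divya free: 08:00-12:15, 12:55-17:35.
Xiulan free: 09:45-11:35, 13:15-18:25.
Erik free: 08:30-09:35, 09:45-10:55, 12:20-15:05, 15:10-18:25.
Sven free: 09:25-18:05, 18:10-19:00 (invert busy blocks within the working day).
Wiremu ∩ Ximena: 09:40-10:55, 11:00-12:30, 13:30-16:20.
Wiremu ∩ Ximena ∩ Divya: 09:40-10:55, 11:00-12:15, 13:30-16:20.
Wiremu ∩ Ximena ∩ Divya ∩ Xiulan: 09:45-10:55, 11:00-11:35, 13:30-16:20.
Wiremu ∩ Ximena ∩ Divya ∩ Xiulan ∩ Erik: 09:45-10:55, 13:30-15:05, 15:10-16:20.
Wiremu ∩ Ximena ∩ Divya ∩ Xiulan ∩ Erik ∩ Sven: 09:45-10:55, 13:30-15:05, 15:10-16:20.
So the common availability across everyone is 09:45-10:55, 13:30-15:05, 15:10-16:20.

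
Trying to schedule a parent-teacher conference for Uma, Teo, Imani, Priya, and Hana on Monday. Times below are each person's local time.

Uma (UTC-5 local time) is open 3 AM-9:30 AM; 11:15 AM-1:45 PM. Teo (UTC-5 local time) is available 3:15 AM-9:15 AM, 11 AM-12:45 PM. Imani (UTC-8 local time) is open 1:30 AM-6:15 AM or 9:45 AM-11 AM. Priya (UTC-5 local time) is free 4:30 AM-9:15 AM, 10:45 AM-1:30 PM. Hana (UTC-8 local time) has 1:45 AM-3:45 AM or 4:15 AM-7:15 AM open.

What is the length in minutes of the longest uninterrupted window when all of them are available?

Uma in UTC: 08:00-14:30, 16:15-18:45 (add 5h to convert from UTC-5).
Teo in UTC: 08:15-14:15, 16:00-17:45 (add 5h to convert from UTC-5).
Imani in UTC: 09:30-14:15, 17:45-19:00 (add 8h to convert from UTC-8).
Priya in UTC: 09:30-14:15, 15:45-18:30 (add 5h to convert from UTC-5).
Hana in UTC: 09:45-11:45, 12:15-15:15 (add 8h to convert from UTC-8).
Uma ∩ Teo: 08:15-14:15, 16:15-17:45.
Uma ∩ Teo ∩ Imani: 09:30-14:15.
Uma ∩ Teo ∩ Imani ∩ Priya: 09:30-14:15.
Uma ∩ Teo ∩ Imani ∩ Priya ∩ Hana: 09:45-11:45, 12:15-14:15.
The longest is 09:45-11:45 at 120 minutes.

120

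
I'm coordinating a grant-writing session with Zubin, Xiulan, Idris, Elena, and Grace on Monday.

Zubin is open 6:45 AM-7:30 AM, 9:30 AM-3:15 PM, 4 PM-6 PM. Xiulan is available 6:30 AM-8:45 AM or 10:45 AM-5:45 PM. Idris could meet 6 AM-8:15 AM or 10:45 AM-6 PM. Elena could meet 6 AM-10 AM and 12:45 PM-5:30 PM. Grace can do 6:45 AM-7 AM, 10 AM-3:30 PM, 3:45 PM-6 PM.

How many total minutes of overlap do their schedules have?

Zubin ∩ Xiulan: 06:45-07:30, 10:45-15:15, 16:00-17:45.
Zubin ∩ Xiulan ∩ Idris: 06:45-07:30, 10:45-15:15, 16:00-17:45.
Zubin ∩ Xiulan ∩ Idris ∩ Elena: 06:45-07:30, 12:45-15:15, 16:00-17:30.
Zubin ∩ Xiulan ∩ Idris ∩ Elena ∩ Grace: 06:45-07:00, 12:45-15:15, 16:00-17:30.
Summing the common windows: 15 + 150 + 90 = 255 minutes.

255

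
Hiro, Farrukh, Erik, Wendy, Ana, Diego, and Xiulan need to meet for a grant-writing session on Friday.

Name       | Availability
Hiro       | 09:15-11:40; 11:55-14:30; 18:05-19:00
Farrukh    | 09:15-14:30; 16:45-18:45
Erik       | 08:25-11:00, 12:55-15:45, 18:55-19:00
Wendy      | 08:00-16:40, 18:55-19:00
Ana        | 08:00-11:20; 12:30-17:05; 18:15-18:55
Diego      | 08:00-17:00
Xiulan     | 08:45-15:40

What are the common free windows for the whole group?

09:15-11:00, 12:55-14:30

Hiro ∩ Farrukh: 09:15-11:40, 11:55-14:30, 18:05-18:45.
Hiro ∩ Farrukh ∩ Erik: 09:15-11:00, 12:55-14:30.
Hiro ∩ Farrukh ∩ Erik ∩ Wendy: 09:15-11:00, 12:55-14:30.
Hiro ∩ Farrukh ∩ Erik ∩ Wendy ∩ Ana: 09:15-11:00, 12:55-14:30.
Hiro ∩ Farrukh ∩ Erik ∩ Wendy ∩ Ana ∩ Diego: 09:15-11:00, 12:55-14:30.
Hiro ∩ Farrukh ∩ Erik ∩ Wendy ∩ Ana ∩ Diego ∩ Xiulan: 09:15-11:00, 12:55-14:30.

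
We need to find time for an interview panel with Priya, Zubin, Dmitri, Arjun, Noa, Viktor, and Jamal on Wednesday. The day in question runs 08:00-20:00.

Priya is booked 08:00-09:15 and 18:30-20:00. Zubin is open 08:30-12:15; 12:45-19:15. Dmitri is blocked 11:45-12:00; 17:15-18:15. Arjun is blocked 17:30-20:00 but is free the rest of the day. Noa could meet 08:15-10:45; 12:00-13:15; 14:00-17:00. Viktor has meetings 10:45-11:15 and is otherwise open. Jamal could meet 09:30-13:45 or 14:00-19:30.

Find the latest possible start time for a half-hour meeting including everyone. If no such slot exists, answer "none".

Priya free: 09:15-18:30 (invert busy blocks within the working day).
Zubin free: 08:30-12:15, 12:45-19:15.
Dmitri free: 08:00-11:45, 12:00-17:15, 18:15-20:00 (invert busy blocks within the working day).
Arjun free: 08:00-17:30 (invert busy blocks within the working day).
Noa free: 08:15-10:45, 12:00-13:15, 14:00-17:00.
Viktor free: 08:00-10:45, 11:15-20:00 (invert busy blocks within the working day).
Jamal free: 09:30-13:45, 14:00-19:30.
Priya ∩ Zubin: 09:15-12:15, 12:45-18:30.
Priya ∩ Zubin ∩ Dmitri: 09:15-11:45, 12:00-12:15, 12:45-17:15, 18:15-18:30.
Priya ∩ Zubin ∩ Dmitri ∩ Arjun: 09:15-11:45, 12:00-12:15, 12:45-17:15.
Priya ∩ Zubin ∩ Dmitri ∩ Arjun ∩ Noa: 09:15-10:45, 12:00-12:15, 12:45-13:15, 14:00-17:00.
Priya ∩ Zubin ∩ Dmitri ∩ Arjun ∩ Noa ∩ Viktor: 09:15-10:45, 12:00-12:15, 12:45-13:15, 14:00-17:00.
Priya ∩ Zubin ∩ Dmitri ∩ Arjun ∩ Noa ∩ Viktor ∩ Jamal: 09:30-10:45, 12:00-12:15, 12:45-13:15, 14:00-17:00.
Those are the intersection windows.
The last common window of at least 30 minutes is 14:00-17:00; a 30-minute meeting can start as late as 16:30 and still end by 17:00.

16:30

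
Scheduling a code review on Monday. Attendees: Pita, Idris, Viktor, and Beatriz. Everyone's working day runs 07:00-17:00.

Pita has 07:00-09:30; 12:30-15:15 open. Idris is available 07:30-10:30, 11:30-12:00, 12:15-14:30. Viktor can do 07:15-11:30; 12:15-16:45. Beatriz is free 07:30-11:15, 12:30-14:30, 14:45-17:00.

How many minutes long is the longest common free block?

Pita ∩ Idris: 07:30-09:30, 12:30-14:30.
Pita ∩ Idris ∩ Viktor: 07:30-09:30, 12:30-14:30.
Pita ∩ Idris ∩ Viktor ∩ Beatriz: 07:30-09:30, 12:30-14:30.
The longest is 07:30-09:30 at 120 minutes.

120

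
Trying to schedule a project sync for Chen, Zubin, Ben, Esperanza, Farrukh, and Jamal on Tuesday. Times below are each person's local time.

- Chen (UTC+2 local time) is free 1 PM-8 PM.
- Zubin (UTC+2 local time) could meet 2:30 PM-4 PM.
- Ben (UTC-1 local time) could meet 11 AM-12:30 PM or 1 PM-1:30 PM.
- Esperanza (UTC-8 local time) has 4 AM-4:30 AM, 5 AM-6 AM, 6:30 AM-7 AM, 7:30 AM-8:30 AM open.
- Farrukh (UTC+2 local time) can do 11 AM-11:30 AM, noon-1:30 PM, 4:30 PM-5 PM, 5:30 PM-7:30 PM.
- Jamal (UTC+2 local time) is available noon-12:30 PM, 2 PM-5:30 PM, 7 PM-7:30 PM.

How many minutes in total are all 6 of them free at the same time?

0

Chen in UTC: 11:00-18:00 (subtract 2h to convert from UTC+2).
Zubin in UTC: 12:30-14:00 (subtract 2h to convert from UTC+2).
Ben in UTC: 12:00-13:30, 14:00-14:30 (add 1h to convert from UTC-1).
Esperanza in UTC: 12:00-12:30, 13:00-14:00, 14:30-15:00, 15:30-16:30 (add 8h to convert from UTC-8).
Farrukh in UTC: 09:00-09:30, 10:00-11:30, 14:30-15:00, 15:30-17:30 (subtract 2h to convert from UTC+2).
Jamal in UTC: 10:00-10:30, 12:00-15:30, 17:00-17:30 (subtract 2h to convert from UTC+2).
Chen ∩ Zubin: 12:30-14:00.
Chen ∩ Zubin ∩ Ben: 12:30-13:30.
Chen ∩ Zubin ∩ Ben ∩ Esperanza: 13:00-13:30.
Chen ∩ Zubin ∩ Ben ∩ Esperanza ∩ Farrukh: ∅.
Chen ∩ Zubin ∩ Ben ∩ Esperanza ∩ Farrukh ∩ Jamal: ∅.
There is no time when everyone is free.
There is no common window, so the total is 0 minutes.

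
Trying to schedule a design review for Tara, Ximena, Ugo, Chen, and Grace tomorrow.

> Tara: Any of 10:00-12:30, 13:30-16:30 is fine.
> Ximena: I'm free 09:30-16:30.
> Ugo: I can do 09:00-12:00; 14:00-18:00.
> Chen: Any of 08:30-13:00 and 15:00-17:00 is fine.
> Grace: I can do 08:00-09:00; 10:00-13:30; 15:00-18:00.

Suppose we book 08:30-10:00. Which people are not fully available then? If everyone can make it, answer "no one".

Grace, Tara, Ugo, Ximena

Tara: not fully free for 08:30-10:00. Ximena: not fully free for 08:30-10:00. Ugo: not fully free for 08:30-10:00. Chen: free for 08:30-10:00. Grace: not fully free for 08:30-10:00.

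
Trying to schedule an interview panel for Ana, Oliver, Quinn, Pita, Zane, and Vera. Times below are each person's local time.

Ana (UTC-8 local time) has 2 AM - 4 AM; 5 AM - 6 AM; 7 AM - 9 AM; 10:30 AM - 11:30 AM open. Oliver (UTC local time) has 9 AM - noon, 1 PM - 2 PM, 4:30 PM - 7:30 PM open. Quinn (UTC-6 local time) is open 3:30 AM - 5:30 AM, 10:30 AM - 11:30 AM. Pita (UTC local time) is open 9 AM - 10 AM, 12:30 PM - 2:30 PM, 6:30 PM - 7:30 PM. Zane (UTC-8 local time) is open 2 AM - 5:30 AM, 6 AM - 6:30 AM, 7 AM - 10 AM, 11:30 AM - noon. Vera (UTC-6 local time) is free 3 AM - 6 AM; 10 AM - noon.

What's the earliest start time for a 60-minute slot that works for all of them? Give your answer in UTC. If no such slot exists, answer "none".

none

Ana in UTC: 10:00-12:00, 13:00-14:00, 15:00-17:00, 18:30-19:30 (add 8h to convert from UTC-8).
Oliver in UTC: 09:00-12:00, 13:00-14:00, 16:30-19:30.
Quinn in UTC: 09:30-11:30, 16:30-17:30 (add 6h to convert from UTC-6).
Pita in UTC: 09:00-10:00, 12:30-14:30, 18:30-19:30.
Zane in UTC: 10:00-13:30, 14:00-14:30, 15:00-18:00, 19:30-20:00 (add 8h to convert from UTC-8).
Vera in UTC: 09:00-12:00, 16:00-18:00 (add 6h to convert from UTC-6).
Ana ∩ Oliver: 10:00-12:00, 13:00-14:00, 16:30-17:00, 18:30-19:30.
Ana ∩ Oliver ∩ Quinn: 10:00-11:30, 16:30-17:00.
Ana ∩ Oliver ∩ Quinn ∩ Pita: ∅.
Ana ∩ Oliver ∩ Quinn ∩ Pita ∩ Zane: ∅.
Ana ∩ Oliver ∩ Quinn ∩ Pita ∩ Zane ∩ Vera: ∅.
There is no time when everyone is free.
No common window is at least 60 minutes long.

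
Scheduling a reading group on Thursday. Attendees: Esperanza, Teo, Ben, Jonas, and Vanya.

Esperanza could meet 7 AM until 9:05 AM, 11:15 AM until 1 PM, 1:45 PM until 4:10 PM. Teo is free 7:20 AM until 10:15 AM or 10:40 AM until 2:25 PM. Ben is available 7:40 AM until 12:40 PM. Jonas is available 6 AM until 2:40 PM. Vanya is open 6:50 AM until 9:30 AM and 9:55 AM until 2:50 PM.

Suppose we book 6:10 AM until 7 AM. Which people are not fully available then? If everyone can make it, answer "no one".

Esperanza: not fully free for 06:10-07:00. Teo: not fully free for 06:10-07:00. Ben: not fully free for 06:10-07:00. Jonas: free for 06:10-07:00. Vanya: not fully free for 06:10-07:00.

Ben, Esperanza, Teo, Vanya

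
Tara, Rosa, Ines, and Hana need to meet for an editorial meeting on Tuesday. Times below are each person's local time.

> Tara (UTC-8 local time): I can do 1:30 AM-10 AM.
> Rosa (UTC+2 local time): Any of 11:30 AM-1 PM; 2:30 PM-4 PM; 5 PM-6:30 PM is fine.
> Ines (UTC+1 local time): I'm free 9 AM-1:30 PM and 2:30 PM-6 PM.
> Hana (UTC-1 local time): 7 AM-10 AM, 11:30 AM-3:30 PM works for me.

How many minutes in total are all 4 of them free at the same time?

210

Tara in UTC: 09:30-18:00 (add 8h to convert from UTC-8).
Rosa in UTC: 09:30-11:00, 12:30-14:00, 15:00-16:30 (subtract 2h to convert from UTC+2).
Ines in UTC: 08:00-12:30, 13:30-17:00 (subtract 1h to convert from UTC+1).
Hana in UTC: 08:00-11:00, 12:30-16:30 (add 1h to convert from UTC-1).
Tara ∩ Rosa: 09:30-11:00, 12:30-14:00, 15:00-16:30.
Tara ∩ Rosa ∩ Ines: 09:30-11:00, 13:30-14:00, 15:00-16:30.
Tara ∩ Rosa ∩ Ines ∩ Hana: 09:30-11:00, 13:30-14:00, 15:00-16:30.
So the common availability across everyone is 09:30-11:00, 13:30-14:00, 15:00-16:30.
Summing the common windows: 90 + 30 + 90 = 210 minutes.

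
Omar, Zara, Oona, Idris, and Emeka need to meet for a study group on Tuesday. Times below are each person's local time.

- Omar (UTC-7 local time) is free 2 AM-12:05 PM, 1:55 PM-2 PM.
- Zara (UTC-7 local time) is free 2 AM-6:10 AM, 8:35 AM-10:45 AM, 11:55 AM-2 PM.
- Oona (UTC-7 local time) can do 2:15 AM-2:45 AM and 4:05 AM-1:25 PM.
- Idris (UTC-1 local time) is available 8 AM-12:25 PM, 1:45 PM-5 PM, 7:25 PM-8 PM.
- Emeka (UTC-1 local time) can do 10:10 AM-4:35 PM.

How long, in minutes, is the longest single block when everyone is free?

120

Omar in UTC: 09:00-19:05, 20:55-21:00 (add 7h to convert from UTC-7).
Zara in UTC: 09:00-13:10, 15:35-17:45, 18:55-21:00 (add 7h to convert from UTC-7).
Oona in UTC: 09:15-09:45, 11:05-20:25 (add 7h to convert from UTC-7).
Idris in UTC: 09:00-13:25, 14:45-18:00, 20:25-21:00 (add 1h to convert from UTC-1).
Emeka in UTC: 11:10-17:35 (add 1h to convert from UTC-1).
Omar ∩ Zara: 09:00-13:10, 15:35-17:45, 18:55-19:05, 20:55-21:00.
Omar ∩ Zara ∩ Oona: 09:15-09:45, 11:05-13:10, 15:35-17:45, 18:55-19:05.
Omar ∩ Zara ∩ Oona ∩ Idris: 09:15-09:45, 11:05-13:10, 15:35-17:45.
Omar ∩ Zara ∩ Oona ∩ Idris ∩ Emeka: 11:10-13:10, 15:35-17:35.
The longest is 11:10-13:10 at 120 minutes.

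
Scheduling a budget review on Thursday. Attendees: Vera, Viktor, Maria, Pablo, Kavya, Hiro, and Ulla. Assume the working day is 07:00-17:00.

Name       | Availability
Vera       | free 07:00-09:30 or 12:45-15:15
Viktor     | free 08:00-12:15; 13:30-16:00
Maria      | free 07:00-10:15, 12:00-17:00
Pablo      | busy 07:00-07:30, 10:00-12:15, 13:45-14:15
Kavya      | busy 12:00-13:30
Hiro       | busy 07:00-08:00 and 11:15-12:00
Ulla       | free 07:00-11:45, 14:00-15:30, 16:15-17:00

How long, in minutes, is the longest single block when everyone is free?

Vera free: 07:00-09:30, 12:45-15:15.
Viktor free: 08:00-12:15, 13:30-16:00.
Maria free: 07:00-10:15, 12:00-17:00.
Pablo free: 07:30-10:00, 12:15-13:45, 14:15-17:00 (invert busy blocks within the working day).
Kavya free: 07:00-12:00, 13:30-17:00 (invert busy blocks within the working day).
Hiro free: 08:00-11:15, 12:00-17:00 (invert busy blocks within the working day).
Ulla free: 07:00-11:45, 14:00-15:30, 16:15-17:00.
Vera ∩ Viktor: 08:00-09:30, 13:30-15:15.
Vera ∩ Viktor ∩ Maria: 08:00-09:30, 13:30-15:15.
Vera ∩ Viktor ∩ Maria ∩ Pablo: 08:00-09:30, 13:30-13:45, 14:15-15:15.
Vera ∩ Viktor ∩ Maria ∩ Pablo ∩ Kavya: 08:00-09:30, 13:30-13:45, 14:15-15:15.
Vera ∩ Viktor ∩ Maria ∩ Pablo ∩ Kavya ∩ Hiro: 08:00-09:30, 13:30-13:45, 14:15-15:15.
Vera ∩ Viktor ∩ Maria ∩ Pablo ∩ Kavya ∩ Hiro ∩ Ulla: 08:00-09:30, 14:15-15:15.
Those are the intersection windows.
The longest is 08:00-09:30 at 90 minutes.

90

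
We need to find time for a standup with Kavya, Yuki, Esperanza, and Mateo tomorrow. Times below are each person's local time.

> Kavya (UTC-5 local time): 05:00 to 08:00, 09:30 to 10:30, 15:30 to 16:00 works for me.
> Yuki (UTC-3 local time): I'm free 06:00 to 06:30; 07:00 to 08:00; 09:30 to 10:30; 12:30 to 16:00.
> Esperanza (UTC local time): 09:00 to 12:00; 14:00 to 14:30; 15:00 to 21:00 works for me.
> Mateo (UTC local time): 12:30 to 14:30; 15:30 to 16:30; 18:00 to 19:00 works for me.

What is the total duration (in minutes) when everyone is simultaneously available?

Kavya in UTC: 10:00-13:00, 14:30-15:30, 20:30-21:00 (add 5h to convert from UTC-5).
Yuki in UTC: 09:00-09:30, 10:00-11:00, 12:30-13:30, 15:30-19:00 (add 3h to convert from UTC-3).
Esperanza in UTC: 09:00-12:00, 14:00-14:30, 15:00-21:00.
Mateo in UTC: 12:30-14:30, 15:30-16:30, 18:00-19:00.
Kavya ∩ Yuki: 10:00-11:00, 12:30-13:00.
Kavya ∩ Yuki ∩ Esperanza: 10:00-11:00.
Kavya ∩ Yuki ∩ Esperanza ∩ Mateo: ∅.
There is no time when everyone is free.
There is no common window, so the total is 0 minutes.

0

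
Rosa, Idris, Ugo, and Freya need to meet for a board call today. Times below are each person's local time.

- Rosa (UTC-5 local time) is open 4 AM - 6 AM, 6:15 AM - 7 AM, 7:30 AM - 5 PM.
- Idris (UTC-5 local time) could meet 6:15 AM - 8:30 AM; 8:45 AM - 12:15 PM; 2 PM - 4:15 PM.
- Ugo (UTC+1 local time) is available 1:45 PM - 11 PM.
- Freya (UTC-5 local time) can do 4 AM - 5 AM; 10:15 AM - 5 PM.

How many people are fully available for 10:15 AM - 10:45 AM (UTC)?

1

Rosa in UTC: 09:00-11:00, 11:15-12:00, 12:30-22:00 (add 5h to convert from UTC-5).
Idris in UTC: 11:15-13:30, 13:45-17:15, 19:00-21:15 (add 5h to convert from UTC-5).
Ugo in UTC: 12:45-22:00 (subtract 1h to convert from UTC+1).
Freya in UTC: 09:00-10:00, 15:15-22:00 (add 5h to convert from UTC-5).
Rosa can make the full 10:15-10:45 slot — that's 1.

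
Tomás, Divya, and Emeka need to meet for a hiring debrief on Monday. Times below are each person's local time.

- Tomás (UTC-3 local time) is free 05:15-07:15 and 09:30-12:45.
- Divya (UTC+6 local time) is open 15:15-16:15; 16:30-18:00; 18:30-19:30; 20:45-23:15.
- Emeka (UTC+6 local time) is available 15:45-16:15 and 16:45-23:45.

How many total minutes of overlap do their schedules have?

Tomás in UTC: 08:15-10:15, 12:30-15:45 (add 3h to convert from UTC-3).
Divya in UTC: 09:15-10:15, 10:30-12:00, 12:30-13:30, 14:45-17:15 (subtract 6h to convert from UTC+6).
Emeka in UTC: 09:45-10:15, 10:45-17:45 (subtract 6h to convert from UTC+6).
Tomás ∩ Divya: 09:15-10:15, 12:30-13:30, 14:45-15:45.
Tomás ∩ Divya ∩ Emeka: 09:45-10:15, 12:30-13:30, 14:45-15:45.
So the common availability across everyone is 09:45-10:15, 12:30-13:30, 14:45-15:45.
Summing the common windows: 30 + 60 + 60 = 150 minutes.

150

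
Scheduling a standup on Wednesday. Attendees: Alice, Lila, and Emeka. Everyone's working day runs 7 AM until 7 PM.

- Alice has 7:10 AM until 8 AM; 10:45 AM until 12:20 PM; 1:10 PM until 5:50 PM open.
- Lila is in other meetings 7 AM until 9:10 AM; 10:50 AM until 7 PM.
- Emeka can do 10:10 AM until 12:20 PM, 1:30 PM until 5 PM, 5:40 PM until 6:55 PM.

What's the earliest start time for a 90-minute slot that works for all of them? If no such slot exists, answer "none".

Alice free: 07:10-08:00, 10:45-12:20, 13:10-17:50.
Lila free: 09:10-10:50 (invert busy blocks within the working day).
Emeka free: 10:10-12:20, 13:30-17:00, 17:40-18:55.
Alice ∩ Lila: 10:45-10:50.
Alice ∩ Lila ∩ Emeka: 10:45-10:50.
No common window is at least 90 minutes long.

none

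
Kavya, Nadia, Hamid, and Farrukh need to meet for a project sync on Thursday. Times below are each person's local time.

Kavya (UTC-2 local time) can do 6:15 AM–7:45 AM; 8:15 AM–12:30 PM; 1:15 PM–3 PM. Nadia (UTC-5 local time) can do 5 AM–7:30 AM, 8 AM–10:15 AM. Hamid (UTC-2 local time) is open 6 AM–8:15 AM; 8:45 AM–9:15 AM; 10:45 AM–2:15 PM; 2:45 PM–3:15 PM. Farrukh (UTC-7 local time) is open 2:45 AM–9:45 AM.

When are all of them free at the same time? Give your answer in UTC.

Kavya in UTC: 08:15-09:45, 10:15-14:30, 15:15-17:00 (add 2h to convert from UTC-2).
Nadia in UTC: 10:00-12:30, 13:00-15:15 (add 5h to convert from UTC-5).
Hamid in UTC: 08:00-10:15, 10:45-11:15, 12:45-16:15, 16:45-17:15 (add 2h to convert from UTC-2).
Farrukh in UTC: 09:45-16:45 (add 7h to convert from UTC-7).
Kavya ∩ Nadia: 10:15-12:30, 13:00-14:30.
Kavya ∩ Nadia ∩ Hamid: 10:45-11:15, 13:00-14:30.
Kavya ∩ Nadia ∩ Hamid ∩ Farrukh: 10:45-11:15, 13:00-14:30.

10:45-11:15, 13:00-14:30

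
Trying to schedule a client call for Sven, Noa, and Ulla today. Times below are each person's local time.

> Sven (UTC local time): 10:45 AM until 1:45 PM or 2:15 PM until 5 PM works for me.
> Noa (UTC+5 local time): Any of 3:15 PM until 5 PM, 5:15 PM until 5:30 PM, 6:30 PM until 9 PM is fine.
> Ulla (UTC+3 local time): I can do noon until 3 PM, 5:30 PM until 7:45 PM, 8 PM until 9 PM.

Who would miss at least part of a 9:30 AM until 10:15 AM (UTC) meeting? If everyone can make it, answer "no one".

Noa, Sven

Sven in UTC: 10:45-13:45, 14:15-17:00.
Noa in UTC: 10:15-12:00, 12:15-12:30, 13:30-16:00 (subtract 5h to convert from UTC+5).
Ulla in UTC: 09:00-12:00, 14:30-16:45, 17:00-18:00 (subtract 3h to convert from UTC+3).
Sven: not fully free for 09:30-10:15. Noa: not fully free for 09:30-10:15. Ulla: free for 09:30-10:15.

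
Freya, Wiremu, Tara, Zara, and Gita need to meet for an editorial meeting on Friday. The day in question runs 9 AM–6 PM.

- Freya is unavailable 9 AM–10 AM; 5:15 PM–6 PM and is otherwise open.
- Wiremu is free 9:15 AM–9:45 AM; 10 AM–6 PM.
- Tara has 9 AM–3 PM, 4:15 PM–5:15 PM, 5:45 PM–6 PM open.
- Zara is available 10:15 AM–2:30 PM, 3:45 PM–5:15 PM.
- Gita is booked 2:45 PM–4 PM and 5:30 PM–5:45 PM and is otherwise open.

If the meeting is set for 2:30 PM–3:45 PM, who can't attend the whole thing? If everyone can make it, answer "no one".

Gita, Tara, Zara

Freya free: 10:00-17:15 (invert busy blocks within the working day).
Wiremu free: 09:15-09:45, 10:00-18:00.
Tara free: 09:00-15:00, 16:15-17:15, 17:45-18:00.
Zara free: 10:15-14:30, 15:45-17:15.
Gita free: 09:00-14:45, 16:00-17:30, 17:45-18:00 (invert busy blocks within the working day).
Freya: free for 14:30-15:45. Wiremu: free for 14:30-15:45. Tara: not fully free for 14:30-15:45. Zara: not fully free for 14:30-15:45. Gita: not fully free for 14:30-15:45.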